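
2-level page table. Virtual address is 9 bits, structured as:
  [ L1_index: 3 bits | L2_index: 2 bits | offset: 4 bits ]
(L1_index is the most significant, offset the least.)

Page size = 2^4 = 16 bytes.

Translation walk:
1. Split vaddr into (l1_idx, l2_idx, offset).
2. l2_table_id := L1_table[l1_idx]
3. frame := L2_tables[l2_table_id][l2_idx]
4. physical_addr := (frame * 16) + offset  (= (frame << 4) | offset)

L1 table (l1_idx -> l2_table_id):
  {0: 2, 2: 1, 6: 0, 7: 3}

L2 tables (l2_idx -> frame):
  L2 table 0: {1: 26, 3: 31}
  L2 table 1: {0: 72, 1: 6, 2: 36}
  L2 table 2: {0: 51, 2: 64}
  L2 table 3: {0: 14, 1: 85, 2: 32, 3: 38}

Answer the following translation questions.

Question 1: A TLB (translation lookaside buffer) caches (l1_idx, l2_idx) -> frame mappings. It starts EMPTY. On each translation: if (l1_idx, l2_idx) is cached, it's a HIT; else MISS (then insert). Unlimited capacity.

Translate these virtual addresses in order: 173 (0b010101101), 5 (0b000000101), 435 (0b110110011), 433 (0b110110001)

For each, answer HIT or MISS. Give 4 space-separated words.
vaddr=173: (2,2) not in TLB -> MISS, insert
vaddr=5: (0,0) not in TLB -> MISS, insert
vaddr=435: (6,3) not in TLB -> MISS, insert
vaddr=433: (6,3) in TLB -> HIT

Answer: MISS MISS MISS HIT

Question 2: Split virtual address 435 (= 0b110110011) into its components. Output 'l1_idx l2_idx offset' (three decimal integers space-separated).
Answer: 6 3 3

Derivation:
vaddr = 435 = 0b110110011
  top 3 bits -> l1_idx = 6
  next 2 bits -> l2_idx = 3
  bottom 4 bits -> offset = 3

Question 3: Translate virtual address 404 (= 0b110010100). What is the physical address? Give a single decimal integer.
vaddr = 404 = 0b110010100
Split: l1_idx=6, l2_idx=1, offset=4
L1[6] = 0
L2[0][1] = 26
paddr = 26 * 16 + 4 = 420

Answer: 420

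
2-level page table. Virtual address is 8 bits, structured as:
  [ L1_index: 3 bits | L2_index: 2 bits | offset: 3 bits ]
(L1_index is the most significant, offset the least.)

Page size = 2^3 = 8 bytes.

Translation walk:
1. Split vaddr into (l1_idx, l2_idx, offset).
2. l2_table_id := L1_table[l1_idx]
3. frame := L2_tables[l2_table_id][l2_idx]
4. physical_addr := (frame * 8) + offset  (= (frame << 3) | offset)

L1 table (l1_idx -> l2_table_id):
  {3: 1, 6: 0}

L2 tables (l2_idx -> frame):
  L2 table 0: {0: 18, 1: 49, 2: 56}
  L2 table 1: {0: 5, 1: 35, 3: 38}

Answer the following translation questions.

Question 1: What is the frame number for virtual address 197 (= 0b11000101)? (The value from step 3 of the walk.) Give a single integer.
Answer: 18

Derivation:
vaddr = 197: l1_idx=6, l2_idx=0
L1[6] = 0; L2[0][0] = 18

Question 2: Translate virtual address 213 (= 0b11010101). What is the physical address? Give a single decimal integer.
Answer: 453

Derivation:
vaddr = 213 = 0b11010101
Split: l1_idx=6, l2_idx=2, offset=5
L1[6] = 0
L2[0][2] = 56
paddr = 56 * 8 + 5 = 453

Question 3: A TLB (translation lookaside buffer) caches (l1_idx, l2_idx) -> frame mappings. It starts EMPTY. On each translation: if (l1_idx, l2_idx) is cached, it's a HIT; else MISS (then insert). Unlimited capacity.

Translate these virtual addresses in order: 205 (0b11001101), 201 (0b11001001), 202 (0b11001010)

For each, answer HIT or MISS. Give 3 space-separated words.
vaddr=205: (6,1) not in TLB -> MISS, insert
vaddr=201: (6,1) in TLB -> HIT
vaddr=202: (6,1) in TLB -> HIT

Answer: MISS HIT HIT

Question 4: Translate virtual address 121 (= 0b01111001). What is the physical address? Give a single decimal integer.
Answer: 305

Derivation:
vaddr = 121 = 0b01111001
Split: l1_idx=3, l2_idx=3, offset=1
L1[3] = 1
L2[1][3] = 38
paddr = 38 * 8 + 1 = 305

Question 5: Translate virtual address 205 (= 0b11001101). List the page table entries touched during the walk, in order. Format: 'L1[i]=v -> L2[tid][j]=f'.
vaddr = 205 = 0b11001101
Split: l1_idx=6, l2_idx=1, offset=5

Answer: L1[6]=0 -> L2[0][1]=49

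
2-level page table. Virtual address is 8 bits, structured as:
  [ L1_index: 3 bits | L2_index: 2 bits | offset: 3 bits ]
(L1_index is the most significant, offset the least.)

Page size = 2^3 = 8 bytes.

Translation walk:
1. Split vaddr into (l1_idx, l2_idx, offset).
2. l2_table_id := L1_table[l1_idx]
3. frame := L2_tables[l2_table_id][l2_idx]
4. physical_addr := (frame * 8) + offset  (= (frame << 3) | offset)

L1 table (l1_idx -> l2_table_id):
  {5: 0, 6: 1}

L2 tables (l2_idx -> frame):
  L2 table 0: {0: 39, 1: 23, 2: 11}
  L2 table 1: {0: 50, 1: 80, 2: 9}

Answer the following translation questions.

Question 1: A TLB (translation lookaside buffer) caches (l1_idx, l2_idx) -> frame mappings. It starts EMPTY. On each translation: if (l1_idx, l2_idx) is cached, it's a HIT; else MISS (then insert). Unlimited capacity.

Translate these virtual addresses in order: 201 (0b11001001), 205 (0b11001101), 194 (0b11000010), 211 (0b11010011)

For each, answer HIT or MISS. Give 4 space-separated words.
vaddr=201: (6,1) not in TLB -> MISS, insert
vaddr=205: (6,1) in TLB -> HIT
vaddr=194: (6,0) not in TLB -> MISS, insert
vaddr=211: (6,2) not in TLB -> MISS, insert

Answer: MISS HIT MISS MISS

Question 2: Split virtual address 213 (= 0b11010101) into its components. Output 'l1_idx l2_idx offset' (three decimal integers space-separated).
Answer: 6 2 5

Derivation:
vaddr = 213 = 0b11010101
  top 3 bits -> l1_idx = 6
  next 2 bits -> l2_idx = 2
  bottom 3 bits -> offset = 5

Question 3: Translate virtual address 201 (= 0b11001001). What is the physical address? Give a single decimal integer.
Answer: 641

Derivation:
vaddr = 201 = 0b11001001
Split: l1_idx=6, l2_idx=1, offset=1
L1[6] = 1
L2[1][1] = 80
paddr = 80 * 8 + 1 = 641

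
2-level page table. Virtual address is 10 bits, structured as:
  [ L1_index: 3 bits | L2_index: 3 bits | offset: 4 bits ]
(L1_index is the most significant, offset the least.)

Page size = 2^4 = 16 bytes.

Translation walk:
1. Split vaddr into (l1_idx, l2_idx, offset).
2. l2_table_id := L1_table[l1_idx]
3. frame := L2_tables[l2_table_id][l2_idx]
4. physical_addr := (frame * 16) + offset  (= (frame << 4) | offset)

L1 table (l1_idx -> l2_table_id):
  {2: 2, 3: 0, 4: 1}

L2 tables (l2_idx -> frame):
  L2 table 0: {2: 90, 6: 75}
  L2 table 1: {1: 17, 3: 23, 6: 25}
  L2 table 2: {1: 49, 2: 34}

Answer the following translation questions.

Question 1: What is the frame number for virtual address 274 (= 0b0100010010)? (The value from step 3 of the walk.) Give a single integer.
vaddr = 274: l1_idx=2, l2_idx=1
L1[2] = 2; L2[2][1] = 49

Answer: 49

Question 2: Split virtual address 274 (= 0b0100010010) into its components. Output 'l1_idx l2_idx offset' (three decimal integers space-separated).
vaddr = 274 = 0b0100010010
  top 3 bits -> l1_idx = 2
  next 3 bits -> l2_idx = 1
  bottom 4 bits -> offset = 2

Answer: 2 1 2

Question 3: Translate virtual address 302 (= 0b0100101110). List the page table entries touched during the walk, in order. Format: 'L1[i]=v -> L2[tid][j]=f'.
Answer: L1[2]=2 -> L2[2][2]=34

Derivation:
vaddr = 302 = 0b0100101110
Split: l1_idx=2, l2_idx=2, offset=14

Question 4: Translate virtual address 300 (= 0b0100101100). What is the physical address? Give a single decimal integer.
vaddr = 300 = 0b0100101100
Split: l1_idx=2, l2_idx=2, offset=12
L1[2] = 2
L2[2][2] = 34
paddr = 34 * 16 + 12 = 556

Answer: 556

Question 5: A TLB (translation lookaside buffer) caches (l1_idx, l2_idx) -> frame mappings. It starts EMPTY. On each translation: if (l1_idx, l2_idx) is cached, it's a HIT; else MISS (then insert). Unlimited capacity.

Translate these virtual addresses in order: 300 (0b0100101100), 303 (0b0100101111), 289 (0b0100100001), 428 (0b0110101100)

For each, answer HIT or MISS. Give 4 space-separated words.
vaddr=300: (2,2) not in TLB -> MISS, insert
vaddr=303: (2,2) in TLB -> HIT
vaddr=289: (2,2) in TLB -> HIT
vaddr=428: (3,2) not in TLB -> MISS, insert

Answer: MISS HIT HIT MISS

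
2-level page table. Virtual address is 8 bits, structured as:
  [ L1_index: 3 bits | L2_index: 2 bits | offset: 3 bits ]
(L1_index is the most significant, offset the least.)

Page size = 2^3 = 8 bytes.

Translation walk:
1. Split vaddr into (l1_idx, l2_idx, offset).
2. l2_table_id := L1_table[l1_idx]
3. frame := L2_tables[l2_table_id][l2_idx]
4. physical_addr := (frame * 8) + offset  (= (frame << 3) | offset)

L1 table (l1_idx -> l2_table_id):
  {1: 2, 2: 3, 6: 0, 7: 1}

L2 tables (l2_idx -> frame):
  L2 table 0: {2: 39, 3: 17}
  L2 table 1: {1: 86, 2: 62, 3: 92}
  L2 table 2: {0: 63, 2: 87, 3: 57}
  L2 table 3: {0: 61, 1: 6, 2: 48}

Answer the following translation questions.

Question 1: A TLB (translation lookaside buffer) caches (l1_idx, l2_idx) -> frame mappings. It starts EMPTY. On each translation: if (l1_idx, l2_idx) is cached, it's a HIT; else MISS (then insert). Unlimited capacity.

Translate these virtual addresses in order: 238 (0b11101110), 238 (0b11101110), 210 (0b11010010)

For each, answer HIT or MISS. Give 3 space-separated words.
Answer: MISS HIT MISS

Derivation:
vaddr=238: (7,1) not in TLB -> MISS, insert
vaddr=238: (7,1) in TLB -> HIT
vaddr=210: (6,2) not in TLB -> MISS, insert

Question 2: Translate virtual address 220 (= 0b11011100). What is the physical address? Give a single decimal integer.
vaddr = 220 = 0b11011100
Split: l1_idx=6, l2_idx=3, offset=4
L1[6] = 0
L2[0][3] = 17
paddr = 17 * 8 + 4 = 140

Answer: 140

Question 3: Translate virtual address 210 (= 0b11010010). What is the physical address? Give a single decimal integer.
vaddr = 210 = 0b11010010
Split: l1_idx=6, l2_idx=2, offset=2
L1[6] = 0
L2[0][2] = 39
paddr = 39 * 8 + 2 = 314

Answer: 314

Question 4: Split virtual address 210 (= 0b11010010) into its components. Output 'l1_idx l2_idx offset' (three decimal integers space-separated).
Answer: 6 2 2

Derivation:
vaddr = 210 = 0b11010010
  top 3 bits -> l1_idx = 6
  next 2 bits -> l2_idx = 2
  bottom 3 bits -> offset = 2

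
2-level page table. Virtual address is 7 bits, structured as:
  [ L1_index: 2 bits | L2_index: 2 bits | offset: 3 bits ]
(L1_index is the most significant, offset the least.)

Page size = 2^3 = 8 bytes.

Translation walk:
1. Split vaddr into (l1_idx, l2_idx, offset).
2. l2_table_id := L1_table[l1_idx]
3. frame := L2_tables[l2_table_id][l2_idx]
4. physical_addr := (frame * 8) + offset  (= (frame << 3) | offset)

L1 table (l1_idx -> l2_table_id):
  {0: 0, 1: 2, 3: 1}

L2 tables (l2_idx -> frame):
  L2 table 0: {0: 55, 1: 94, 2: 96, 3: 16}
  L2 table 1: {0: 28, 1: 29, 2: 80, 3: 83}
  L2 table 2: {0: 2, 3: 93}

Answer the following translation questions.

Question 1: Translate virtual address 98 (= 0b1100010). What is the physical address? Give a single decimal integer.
Answer: 226

Derivation:
vaddr = 98 = 0b1100010
Split: l1_idx=3, l2_idx=0, offset=2
L1[3] = 1
L2[1][0] = 28
paddr = 28 * 8 + 2 = 226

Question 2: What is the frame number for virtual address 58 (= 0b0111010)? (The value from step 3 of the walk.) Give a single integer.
vaddr = 58: l1_idx=1, l2_idx=3
L1[1] = 2; L2[2][3] = 93

Answer: 93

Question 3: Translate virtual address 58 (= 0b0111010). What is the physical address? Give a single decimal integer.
vaddr = 58 = 0b0111010
Split: l1_idx=1, l2_idx=3, offset=2
L1[1] = 2
L2[2][3] = 93
paddr = 93 * 8 + 2 = 746

Answer: 746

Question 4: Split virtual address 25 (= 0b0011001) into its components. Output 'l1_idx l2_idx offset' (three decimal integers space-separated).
vaddr = 25 = 0b0011001
  top 2 bits -> l1_idx = 0
  next 2 bits -> l2_idx = 3
  bottom 3 bits -> offset = 1

Answer: 0 3 1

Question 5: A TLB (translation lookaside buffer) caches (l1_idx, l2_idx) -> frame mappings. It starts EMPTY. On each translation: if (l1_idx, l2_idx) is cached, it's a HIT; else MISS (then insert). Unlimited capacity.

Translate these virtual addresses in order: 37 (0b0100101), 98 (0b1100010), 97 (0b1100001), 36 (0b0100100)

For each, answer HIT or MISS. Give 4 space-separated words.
Answer: MISS MISS HIT HIT

Derivation:
vaddr=37: (1,0) not in TLB -> MISS, insert
vaddr=98: (3,0) not in TLB -> MISS, insert
vaddr=97: (3,0) in TLB -> HIT
vaddr=36: (1,0) in TLB -> HIT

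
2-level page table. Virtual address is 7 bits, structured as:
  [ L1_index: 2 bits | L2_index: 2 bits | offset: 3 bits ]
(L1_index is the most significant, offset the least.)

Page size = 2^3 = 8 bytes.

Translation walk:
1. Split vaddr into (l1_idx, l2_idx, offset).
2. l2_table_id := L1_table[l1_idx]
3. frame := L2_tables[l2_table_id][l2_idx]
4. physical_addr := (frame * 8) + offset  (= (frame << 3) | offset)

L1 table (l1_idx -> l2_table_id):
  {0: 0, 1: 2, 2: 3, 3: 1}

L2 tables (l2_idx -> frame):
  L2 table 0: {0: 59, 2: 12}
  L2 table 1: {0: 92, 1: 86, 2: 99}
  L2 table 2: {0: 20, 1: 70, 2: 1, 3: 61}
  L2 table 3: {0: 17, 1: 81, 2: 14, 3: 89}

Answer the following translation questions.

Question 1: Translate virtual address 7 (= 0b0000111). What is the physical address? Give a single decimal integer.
Answer: 479

Derivation:
vaddr = 7 = 0b0000111
Split: l1_idx=0, l2_idx=0, offset=7
L1[0] = 0
L2[0][0] = 59
paddr = 59 * 8 + 7 = 479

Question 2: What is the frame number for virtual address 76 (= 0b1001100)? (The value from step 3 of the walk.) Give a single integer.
Answer: 81

Derivation:
vaddr = 76: l1_idx=2, l2_idx=1
L1[2] = 3; L2[3][1] = 81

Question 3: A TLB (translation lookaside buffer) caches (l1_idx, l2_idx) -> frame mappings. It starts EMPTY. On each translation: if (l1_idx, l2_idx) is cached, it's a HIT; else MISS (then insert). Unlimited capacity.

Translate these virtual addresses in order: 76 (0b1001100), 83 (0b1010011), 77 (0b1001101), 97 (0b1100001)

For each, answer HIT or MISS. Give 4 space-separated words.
Answer: MISS MISS HIT MISS

Derivation:
vaddr=76: (2,1) not in TLB -> MISS, insert
vaddr=83: (2,2) not in TLB -> MISS, insert
vaddr=77: (2,1) in TLB -> HIT
vaddr=97: (3,0) not in TLB -> MISS, insert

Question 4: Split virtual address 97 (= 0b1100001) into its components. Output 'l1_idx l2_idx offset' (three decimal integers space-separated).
Answer: 3 0 1

Derivation:
vaddr = 97 = 0b1100001
  top 2 bits -> l1_idx = 3
  next 2 bits -> l2_idx = 0
  bottom 3 bits -> offset = 1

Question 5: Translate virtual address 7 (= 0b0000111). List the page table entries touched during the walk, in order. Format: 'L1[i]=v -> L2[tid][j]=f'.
vaddr = 7 = 0b0000111
Split: l1_idx=0, l2_idx=0, offset=7

Answer: L1[0]=0 -> L2[0][0]=59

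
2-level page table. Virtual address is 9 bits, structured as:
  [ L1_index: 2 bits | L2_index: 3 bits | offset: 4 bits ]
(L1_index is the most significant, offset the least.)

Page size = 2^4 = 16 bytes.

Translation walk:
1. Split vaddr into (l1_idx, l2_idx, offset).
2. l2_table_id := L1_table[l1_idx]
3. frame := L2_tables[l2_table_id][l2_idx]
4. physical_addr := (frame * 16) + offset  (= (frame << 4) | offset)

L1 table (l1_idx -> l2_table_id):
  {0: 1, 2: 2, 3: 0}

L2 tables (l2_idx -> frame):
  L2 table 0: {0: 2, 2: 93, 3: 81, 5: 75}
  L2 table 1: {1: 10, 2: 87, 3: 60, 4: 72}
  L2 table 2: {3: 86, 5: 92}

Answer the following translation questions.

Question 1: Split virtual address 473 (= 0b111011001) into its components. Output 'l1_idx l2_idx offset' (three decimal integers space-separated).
Answer: 3 5 9

Derivation:
vaddr = 473 = 0b111011001
  top 2 bits -> l1_idx = 3
  next 3 bits -> l2_idx = 5
  bottom 4 bits -> offset = 9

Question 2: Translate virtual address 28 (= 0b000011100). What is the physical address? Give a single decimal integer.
vaddr = 28 = 0b000011100
Split: l1_idx=0, l2_idx=1, offset=12
L1[0] = 1
L2[1][1] = 10
paddr = 10 * 16 + 12 = 172

Answer: 172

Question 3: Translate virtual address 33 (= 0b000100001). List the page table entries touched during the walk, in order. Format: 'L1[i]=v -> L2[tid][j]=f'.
Answer: L1[0]=1 -> L2[1][2]=87

Derivation:
vaddr = 33 = 0b000100001
Split: l1_idx=0, l2_idx=2, offset=1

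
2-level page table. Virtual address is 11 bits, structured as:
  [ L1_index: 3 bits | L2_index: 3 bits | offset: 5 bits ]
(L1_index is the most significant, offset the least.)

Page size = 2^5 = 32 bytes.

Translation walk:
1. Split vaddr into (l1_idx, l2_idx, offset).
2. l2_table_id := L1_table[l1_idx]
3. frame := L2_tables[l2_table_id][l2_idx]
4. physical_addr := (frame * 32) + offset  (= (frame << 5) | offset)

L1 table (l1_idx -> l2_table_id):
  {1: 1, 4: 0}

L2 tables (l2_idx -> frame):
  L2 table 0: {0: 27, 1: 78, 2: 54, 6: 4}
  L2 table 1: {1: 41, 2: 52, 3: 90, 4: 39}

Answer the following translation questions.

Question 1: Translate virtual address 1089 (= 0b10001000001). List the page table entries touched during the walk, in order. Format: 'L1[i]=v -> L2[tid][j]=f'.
vaddr = 1089 = 0b10001000001
Split: l1_idx=4, l2_idx=2, offset=1

Answer: L1[4]=0 -> L2[0][2]=54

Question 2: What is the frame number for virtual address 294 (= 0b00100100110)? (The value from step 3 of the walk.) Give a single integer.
vaddr = 294: l1_idx=1, l2_idx=1
L1[1] = 1; L2[1][1] = 41

Answer: 41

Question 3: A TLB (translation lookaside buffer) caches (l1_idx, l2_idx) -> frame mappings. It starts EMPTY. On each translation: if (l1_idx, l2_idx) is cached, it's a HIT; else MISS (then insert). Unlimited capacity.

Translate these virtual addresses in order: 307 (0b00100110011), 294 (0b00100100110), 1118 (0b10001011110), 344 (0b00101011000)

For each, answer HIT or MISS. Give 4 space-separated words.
vaddr=307: (1,1) not in TLB -> MISS, insert
vaddr=294: (1,1) in TLB -> HIT
vaddr=1118: (4,2) not in TLB -> MISS, insert
vaddr=344: (1,2) not in TLB -> MISS, insert

Answer: MISS HIT MISS MISS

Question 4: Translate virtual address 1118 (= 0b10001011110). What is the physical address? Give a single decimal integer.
Answer: 1758

Derivation:
vaddr = 1118 = 0b10001011110
Split: l1_idx=4, l2_idx=2, offset=30
L1[4] = 0
L2[0][2] = 54
paddr = 54 * 32 + 30 = 1758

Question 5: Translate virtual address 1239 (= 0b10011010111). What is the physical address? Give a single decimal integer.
vaddr = 1239 = 0b10011010111
Split: l1_idx=4, l2_idx=6, offset=23
L1[4] = 0
L2[0][6] = 4
paddr = 4 * 32 + 23 = 151

Answer: 151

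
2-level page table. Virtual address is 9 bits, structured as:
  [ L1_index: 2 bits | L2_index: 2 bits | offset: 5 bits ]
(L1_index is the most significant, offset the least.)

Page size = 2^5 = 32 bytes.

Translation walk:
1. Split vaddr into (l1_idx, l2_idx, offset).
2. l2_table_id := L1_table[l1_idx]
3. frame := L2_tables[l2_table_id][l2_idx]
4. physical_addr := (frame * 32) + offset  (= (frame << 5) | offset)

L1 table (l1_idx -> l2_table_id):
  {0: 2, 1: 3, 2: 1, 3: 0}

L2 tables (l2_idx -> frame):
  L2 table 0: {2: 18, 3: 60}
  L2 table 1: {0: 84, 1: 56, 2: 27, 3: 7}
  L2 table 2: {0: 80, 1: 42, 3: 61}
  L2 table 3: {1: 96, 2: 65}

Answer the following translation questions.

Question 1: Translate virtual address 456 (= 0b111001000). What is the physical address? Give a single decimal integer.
Answer: 584

Derivation:
vaddr = 456 = 0b111001000
Split: l1_idx=3, l2_idx=2, offset=8
L1[3] = 0
L2[0][2] = 18
paddr = 18 * 32 + 8 = 584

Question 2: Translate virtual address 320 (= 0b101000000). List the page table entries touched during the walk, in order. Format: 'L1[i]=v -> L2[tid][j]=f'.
Answer: L1[2]=1 -> L2[1][2]=27

Derivation:
vaddr = 320 = 0b101000000
Split: l1_idx=2, l2_idx=2, offset=0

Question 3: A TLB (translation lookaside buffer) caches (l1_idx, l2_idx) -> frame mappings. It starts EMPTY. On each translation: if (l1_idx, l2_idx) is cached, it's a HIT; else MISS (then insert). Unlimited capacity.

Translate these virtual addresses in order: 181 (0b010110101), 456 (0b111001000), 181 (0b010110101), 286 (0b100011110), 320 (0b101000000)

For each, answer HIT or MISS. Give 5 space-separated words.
vaddr=181: (1,1) not in TLB -> MISS, insert
vaddr=456: (3,2) not in TLB -> MISS, insert
vaddr=181: (1,1) in TLB -> HIT
vaddr=286: (2,0) not in TLB -> MISS, insert
vaddr=320: (2,2) not in TLB -> MISS, insert

Answer: MISS MISS HIT MISS MISS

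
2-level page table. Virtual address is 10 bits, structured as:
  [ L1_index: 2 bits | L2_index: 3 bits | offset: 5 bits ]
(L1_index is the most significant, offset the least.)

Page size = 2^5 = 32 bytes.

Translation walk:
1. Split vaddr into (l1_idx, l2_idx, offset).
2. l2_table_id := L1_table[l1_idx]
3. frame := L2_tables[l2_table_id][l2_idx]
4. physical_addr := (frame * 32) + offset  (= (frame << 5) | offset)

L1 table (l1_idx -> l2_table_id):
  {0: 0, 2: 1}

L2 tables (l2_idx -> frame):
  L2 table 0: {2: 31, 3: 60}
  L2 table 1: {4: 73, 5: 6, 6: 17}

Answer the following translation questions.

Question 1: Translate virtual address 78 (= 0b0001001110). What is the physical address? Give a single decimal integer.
Answer: 1006

Derivation:
vaddr = 78 = 0b0001001110
Split: l1_idx=0, l2_idx=2, offset=14
L1[0] = 0
L2[0][2] = 31
paddr = 31 * 32 + 14 = 1006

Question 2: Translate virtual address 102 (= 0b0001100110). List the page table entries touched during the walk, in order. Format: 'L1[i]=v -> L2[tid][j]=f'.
Answer: L1[0]=0 -> L2[0][3]=60

Derivation:
vaddr = 102 = 0b0001100110
Split: l1_idx=0, l2_idx=3, offset=6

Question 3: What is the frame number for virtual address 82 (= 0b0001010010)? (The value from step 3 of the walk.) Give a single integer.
Answer: 31

Derivation:
vaddr = 82: l1_idx=0, l2_idx=2
L1[0] = 0; L2[0][2] = 31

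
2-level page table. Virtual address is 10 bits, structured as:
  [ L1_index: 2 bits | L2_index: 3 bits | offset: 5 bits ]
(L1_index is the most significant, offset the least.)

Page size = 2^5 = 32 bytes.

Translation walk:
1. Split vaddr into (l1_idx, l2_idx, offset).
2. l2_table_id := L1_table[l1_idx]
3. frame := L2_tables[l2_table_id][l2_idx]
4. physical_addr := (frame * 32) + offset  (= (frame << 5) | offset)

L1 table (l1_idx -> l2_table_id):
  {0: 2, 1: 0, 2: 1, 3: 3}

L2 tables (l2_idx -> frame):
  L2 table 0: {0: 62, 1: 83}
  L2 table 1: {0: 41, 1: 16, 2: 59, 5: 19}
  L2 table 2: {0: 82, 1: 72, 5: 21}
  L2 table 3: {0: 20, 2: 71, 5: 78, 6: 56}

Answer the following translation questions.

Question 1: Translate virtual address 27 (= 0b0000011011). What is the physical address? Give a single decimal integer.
vaddr = 27 = 0b0000011011
Split: l1_idx=0, l2_idx=0, offset=27
L1[0] = 2
L2[2][0] = 82
paddr = 82 * 32 + 27 = 2651

Answer: 2651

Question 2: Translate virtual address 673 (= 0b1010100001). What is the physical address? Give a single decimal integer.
vaddr = 673 = 0b1010100001
Split: l1_idx=2, l2_idx=5, offset=1
L1[2] = 1
L2[1][5] = 19
paddr = 19 * 32 + 1 = 609

Answer: 609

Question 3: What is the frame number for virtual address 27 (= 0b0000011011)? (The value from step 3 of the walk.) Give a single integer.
vaddr = 27: l1_idx=0, l2_idx=0
L1[0] = 2; L2[2][0] = 82

Answer: 82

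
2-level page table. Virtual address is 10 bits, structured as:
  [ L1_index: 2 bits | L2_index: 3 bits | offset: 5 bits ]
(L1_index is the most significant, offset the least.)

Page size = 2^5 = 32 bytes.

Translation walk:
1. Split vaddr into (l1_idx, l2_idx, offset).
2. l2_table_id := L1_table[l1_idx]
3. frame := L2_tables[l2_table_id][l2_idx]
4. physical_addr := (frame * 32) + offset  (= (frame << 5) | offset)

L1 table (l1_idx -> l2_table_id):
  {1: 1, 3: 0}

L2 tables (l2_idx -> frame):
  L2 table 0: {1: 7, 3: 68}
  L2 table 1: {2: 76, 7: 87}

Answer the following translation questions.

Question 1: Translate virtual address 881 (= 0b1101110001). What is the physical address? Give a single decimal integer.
Answer: 2193

Derivation:
vaddr = 881 = 0b1101110001
Split: l1_idx=3, l2_idx=3, offset=17
L1[3] = 0
L2[0][3] = 68
paddr = 68 * 32 + 17 = 2193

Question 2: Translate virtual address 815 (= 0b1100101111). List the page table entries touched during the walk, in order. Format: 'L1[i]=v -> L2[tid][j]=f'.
vaddr = 815 = 0b1100101111
Split: l1_idx=3, l2_idx=1, offset=15

Answer: L1[3]=0 -> L2[0][1]=7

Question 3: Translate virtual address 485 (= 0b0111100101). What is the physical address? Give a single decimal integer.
vaddr = 485 = 0b0111100101
Split: l1_idx=1, l2_idx=7, offset=5
L1[1] = 1
L2[1][7] = 87
paddr = 87 * 32 + 5 = 2789

Answer: 2789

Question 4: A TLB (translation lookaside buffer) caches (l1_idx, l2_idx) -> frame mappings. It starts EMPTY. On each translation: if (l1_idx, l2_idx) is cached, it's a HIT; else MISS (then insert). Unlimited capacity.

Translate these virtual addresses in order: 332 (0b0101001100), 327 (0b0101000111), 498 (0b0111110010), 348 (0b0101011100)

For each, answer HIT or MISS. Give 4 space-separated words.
vaddr=332: (1,2) not in TLB -> MISS, insert
vaddr=327: (1,2) in TLB -> HIT
vaddr=498: (1,7) not in TLB -> MISS, insert
vaddr=348: (1,2) in TLB -> HIT

Answer: MISS HIT MISS HIT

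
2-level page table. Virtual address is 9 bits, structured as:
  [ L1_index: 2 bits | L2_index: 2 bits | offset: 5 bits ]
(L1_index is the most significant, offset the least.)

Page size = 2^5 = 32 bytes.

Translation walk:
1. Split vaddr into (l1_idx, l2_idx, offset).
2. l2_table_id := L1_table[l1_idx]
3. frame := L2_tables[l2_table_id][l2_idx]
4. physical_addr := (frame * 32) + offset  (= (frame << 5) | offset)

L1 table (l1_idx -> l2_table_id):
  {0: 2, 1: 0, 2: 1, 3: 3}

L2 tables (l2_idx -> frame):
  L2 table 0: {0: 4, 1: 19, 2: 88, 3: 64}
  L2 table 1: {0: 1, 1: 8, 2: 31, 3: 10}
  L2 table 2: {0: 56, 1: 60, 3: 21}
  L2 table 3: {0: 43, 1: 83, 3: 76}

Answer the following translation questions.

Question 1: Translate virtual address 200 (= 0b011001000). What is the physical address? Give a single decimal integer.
vaddr = 200 = 0b011001000
Split: l1_idx=1, l2_idx=2, offset=8
L1[1] = 0
L2[0][2] = 88
paddr = 88 * 32 + 8 = 2824

Answer: 2824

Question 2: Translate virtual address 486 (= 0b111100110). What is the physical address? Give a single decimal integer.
vaddr = 486 = 0b111100110
Split: l1_idx=3, l2_idx=3, offset=6
L1[3] = 3
L2[3][3] = 76
paddr = 76 * 32 + 6 = 2438

Answer: 2438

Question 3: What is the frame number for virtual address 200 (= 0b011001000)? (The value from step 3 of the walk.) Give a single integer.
vaddr = 200: l1_idx=1, l2_idx=2
L1[1] = 0; L2[0][2] = 88

Answer: 88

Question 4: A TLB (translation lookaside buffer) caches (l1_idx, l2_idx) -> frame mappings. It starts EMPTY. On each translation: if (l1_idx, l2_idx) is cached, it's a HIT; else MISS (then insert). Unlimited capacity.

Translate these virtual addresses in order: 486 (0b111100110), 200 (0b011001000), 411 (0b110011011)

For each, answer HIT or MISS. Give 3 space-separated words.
Answer: MISS MISS MISS

Derivation:
vaddr=486: (3,3) not in TLB -> MISS, insert
vaddr=200: (1,2) not in TLB -> MISS, insert
vaddr=411: (3,0) not in TLB -> MISS, insert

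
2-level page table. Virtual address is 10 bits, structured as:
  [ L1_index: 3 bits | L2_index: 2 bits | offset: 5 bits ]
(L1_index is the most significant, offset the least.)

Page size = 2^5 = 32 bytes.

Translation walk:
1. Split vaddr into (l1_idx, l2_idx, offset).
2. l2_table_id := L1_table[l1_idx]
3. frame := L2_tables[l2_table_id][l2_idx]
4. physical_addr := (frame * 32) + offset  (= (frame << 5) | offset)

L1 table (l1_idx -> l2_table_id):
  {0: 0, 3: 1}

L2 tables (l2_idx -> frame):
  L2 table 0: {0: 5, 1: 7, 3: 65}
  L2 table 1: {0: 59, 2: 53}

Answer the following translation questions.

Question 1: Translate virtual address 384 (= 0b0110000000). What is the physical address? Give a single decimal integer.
vaddr = 384 = 0b0110000000
Split: l1_idx=3, l2_idx=0, offset=0
L1[3] = 1
L2[1][0] = 59
paddr = 59 * 32 + 0 = 1888

Answer: 1888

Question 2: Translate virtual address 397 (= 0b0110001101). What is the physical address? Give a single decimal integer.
vaddr = 397 = 0b0110001101
Split: l1_idx=3, l2_idx=0, offset=13
L1[3] = 1
L2[1][0] = 59
paddr = 59 * 32 + 13 = 1901

Answer: 1901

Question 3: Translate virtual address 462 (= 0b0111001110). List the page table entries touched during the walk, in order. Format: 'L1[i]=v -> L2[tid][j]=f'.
vaddr = 462 = 0b0111001110
Split: l1_idx=3, l2_idx=2, offset=14

Answer: L1[3]=1 -> L2[1][2]=53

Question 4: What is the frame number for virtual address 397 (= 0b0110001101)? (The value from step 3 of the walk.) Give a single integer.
vaddr = 397: l1_idx=3, l2_idx=0
L1[3] = 1; L2[1][0] = 59

Answer: 59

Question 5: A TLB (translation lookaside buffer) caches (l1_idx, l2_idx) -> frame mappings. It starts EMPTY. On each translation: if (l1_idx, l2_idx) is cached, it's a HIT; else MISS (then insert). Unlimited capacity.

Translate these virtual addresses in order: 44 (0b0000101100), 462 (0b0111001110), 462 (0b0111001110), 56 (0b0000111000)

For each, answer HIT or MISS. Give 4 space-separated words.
Answer: MISS MISS HIT HIT

Derivation:
vaddr=44: (0,1) not in TLB -> MISS, insert
vaddr=462: (3,2) not in TLB -> MISS, insert
vaddr=462: (3,2) in TLB -> HIT
vaddr=56: (0,1) in TLB -> HIT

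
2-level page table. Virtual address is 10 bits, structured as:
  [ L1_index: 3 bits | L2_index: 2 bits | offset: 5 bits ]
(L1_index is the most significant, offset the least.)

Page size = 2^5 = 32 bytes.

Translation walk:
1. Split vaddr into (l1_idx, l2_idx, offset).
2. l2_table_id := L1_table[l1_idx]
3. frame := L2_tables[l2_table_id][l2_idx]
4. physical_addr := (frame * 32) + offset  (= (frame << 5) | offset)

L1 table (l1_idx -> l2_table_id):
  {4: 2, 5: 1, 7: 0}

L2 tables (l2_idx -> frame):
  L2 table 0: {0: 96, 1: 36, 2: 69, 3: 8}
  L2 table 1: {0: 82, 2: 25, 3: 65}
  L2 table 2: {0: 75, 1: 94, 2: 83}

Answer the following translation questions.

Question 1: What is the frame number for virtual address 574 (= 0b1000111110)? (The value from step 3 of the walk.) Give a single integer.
vaddr = 574: l1_idx=4, l2_idx=1
L1[4] = 2; L2[2][1] = 94

Answer: 94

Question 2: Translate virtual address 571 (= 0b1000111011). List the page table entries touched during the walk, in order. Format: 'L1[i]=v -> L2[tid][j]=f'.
Answer: L1[4]=2 -> L2[2][1]=94

Derivation:
vaddr = 571 = 0b1000111011
Split: l1_idx=4, l2_idx=1, offset=27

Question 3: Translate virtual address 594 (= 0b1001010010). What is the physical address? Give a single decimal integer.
Answer: 2674

Derivation:
vaddr = 594 = 0b1001010010
Split: l1_idx=4, l2_idx=2, offset=18
L1[4] = 2
L2[2][2] = 83
paddr = 83 * 32 + 18 = 2674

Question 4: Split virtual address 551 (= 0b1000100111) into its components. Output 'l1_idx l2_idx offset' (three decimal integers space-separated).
vaddr = 551 = 0b1000100111
  top 3 bits -> l1_idx = 4
  next 2 bits -> l2_idx = 1
  bottom 5 bits -> offset = 7

Answer: 4 1 7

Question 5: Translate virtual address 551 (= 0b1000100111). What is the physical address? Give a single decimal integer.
vaddr = 551 = 0b1000100111
Split: l1_idx=4, l2_idx=1, offset=7
L1[4] = 2
L2[2][1] = 94
paddr = 94 * 32 + 7 = 3015

Answer: 3015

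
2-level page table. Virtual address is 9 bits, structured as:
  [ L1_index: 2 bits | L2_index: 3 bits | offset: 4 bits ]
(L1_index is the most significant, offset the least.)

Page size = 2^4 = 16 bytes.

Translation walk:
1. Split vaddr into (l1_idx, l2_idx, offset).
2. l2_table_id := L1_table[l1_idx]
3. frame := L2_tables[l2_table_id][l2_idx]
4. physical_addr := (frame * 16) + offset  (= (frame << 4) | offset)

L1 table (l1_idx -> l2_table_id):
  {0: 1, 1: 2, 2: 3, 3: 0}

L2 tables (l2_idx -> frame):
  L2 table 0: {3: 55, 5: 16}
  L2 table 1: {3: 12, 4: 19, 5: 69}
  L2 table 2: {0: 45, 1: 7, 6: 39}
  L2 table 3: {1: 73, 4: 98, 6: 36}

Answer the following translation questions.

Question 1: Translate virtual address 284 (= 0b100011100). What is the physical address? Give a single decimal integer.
vaddr = 284 = 0b100011100
Split: l1_idx=2, l2_idx=1, offset=12
L1[2] = 3
L2[3][1] = 73
paddr = 73 * 16 + 12 = 1180

Answer: 1180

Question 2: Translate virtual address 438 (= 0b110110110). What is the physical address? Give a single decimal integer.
Answer: 886

Derivation:
vaddr = 438 = 0b110110110
Split: l1_idx=3, l2_idx=3, offset=6
L1[3] = 0
L2[0][3] = 55
paddr = 55 * 16 + 6 = 886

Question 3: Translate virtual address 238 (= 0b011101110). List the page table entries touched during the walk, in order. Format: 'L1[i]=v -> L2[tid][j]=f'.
Answer: L1[1]=2 -> L2[2][6]=39

Derivation:
vaddr = 238 = 0b011101110
Split: l1_idx=1, l2_idx=6, offset=14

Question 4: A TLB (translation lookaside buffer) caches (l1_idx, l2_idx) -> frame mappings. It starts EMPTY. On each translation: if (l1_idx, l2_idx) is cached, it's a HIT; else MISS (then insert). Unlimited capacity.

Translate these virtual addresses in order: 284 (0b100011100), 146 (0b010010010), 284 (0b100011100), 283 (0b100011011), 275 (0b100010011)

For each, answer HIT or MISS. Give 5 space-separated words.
vaddr=284: (2,1) not in TLB -> MISS, insert
vaddr=146: (1,1) not in TLB -> MISS, insert
vaddr=284: (2,1) in TLB -> HIT
vaddr=283: (2,1) in TLB -> HIT
vaddr=275: (2,1) in TLB -> HIT

Answer: MISS MISS HIT HIT HIT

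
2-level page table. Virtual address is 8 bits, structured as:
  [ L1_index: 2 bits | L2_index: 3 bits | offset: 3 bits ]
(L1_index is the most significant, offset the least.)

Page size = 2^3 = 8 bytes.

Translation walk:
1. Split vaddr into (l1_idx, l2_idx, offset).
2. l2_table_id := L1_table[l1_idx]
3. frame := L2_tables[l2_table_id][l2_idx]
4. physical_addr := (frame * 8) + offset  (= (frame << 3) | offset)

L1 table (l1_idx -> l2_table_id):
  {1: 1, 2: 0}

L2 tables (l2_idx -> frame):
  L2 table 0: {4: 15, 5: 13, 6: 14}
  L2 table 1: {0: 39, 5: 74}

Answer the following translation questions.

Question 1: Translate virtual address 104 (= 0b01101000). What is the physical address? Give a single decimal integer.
vaddr = 104 = 0b01101000
Split: l1_idx=1, l2_idx=5, offset=0
L1[1] = 1
L2[1][5] = 74
paddr = 74 * 8 + 0 = 592

Answer: 592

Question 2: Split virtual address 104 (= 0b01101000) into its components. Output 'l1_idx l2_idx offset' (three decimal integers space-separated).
vaddr = 104 = 0b01101000
  top 2 bits -> l1_idx = 1
  next 3 bits -> l2_idx = 5
  bottom 3 bits -> offset = 0

Answer: 1 5 0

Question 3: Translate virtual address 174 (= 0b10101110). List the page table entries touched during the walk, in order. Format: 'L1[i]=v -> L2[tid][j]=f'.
Answer: L1[2]=0 -> L2[0][5]=13

Derivation:
vaddr = 174 = 0b10101110
Split: l1_idx=2, l2_idx=5, offset=6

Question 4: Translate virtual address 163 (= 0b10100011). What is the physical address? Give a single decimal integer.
Answer: 123

Derivation:
vaddr = 163 = 0b10100011
Split: l1_idx=2, l2_idx=4, offset=3
L1[2] = 0
L2[0][4] = 15
paddr = 15 * 8 + 3 = 123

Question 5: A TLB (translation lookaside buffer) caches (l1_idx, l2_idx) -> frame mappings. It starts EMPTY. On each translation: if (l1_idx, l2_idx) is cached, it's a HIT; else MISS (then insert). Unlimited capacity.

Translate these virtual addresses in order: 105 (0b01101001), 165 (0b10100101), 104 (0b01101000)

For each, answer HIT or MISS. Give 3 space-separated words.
vaddr=105: (1,5) not in TLB -> MISS, insert
vaddr=165: (2,4) not in TLB -> MISS, insert
vaddr=104: (1,5) in TLB -> HIT

Answer: MISS MISS HIT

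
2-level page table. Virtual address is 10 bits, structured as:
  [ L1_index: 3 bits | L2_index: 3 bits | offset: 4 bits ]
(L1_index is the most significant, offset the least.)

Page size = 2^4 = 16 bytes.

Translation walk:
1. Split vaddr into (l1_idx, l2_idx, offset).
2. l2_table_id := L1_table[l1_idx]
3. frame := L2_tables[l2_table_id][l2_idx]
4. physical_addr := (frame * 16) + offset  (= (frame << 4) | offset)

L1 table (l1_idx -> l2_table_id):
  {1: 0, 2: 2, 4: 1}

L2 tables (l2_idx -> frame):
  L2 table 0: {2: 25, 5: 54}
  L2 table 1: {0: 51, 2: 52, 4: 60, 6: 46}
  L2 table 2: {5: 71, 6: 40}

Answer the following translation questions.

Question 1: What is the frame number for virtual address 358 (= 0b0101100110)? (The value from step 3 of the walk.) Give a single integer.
Answer: 40

Derivation:
vaddr = 358: l1_idx=2, l2_idx=6
L1[2] = 2; L2[2][6] = 40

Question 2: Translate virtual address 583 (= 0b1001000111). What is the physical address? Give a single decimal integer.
vaddr = 583 = 0b1001000111
Split: l1_idx=4, l2_idx=4, offset=7
L1[4] = 1
L2[1][4] = 60
paddr = 60 * 16 + 7 = 967

Answer: 967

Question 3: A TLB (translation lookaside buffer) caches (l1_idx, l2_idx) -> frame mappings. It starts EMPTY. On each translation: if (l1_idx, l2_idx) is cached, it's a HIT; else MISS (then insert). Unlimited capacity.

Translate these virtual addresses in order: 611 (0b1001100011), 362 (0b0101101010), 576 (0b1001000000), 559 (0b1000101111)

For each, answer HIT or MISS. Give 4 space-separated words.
Answer: MISS MISS MISS MISS

Derivation:
vaddr=611: (4,6) not in TLB -> MISS, insert
vaddr=362: (2,6) not in TLB -> MISS, insert
vaddr=576: (4,4) not in TLB -> MISS, insert
vaddr=559: (4,2) not in TLB -> MISS, insert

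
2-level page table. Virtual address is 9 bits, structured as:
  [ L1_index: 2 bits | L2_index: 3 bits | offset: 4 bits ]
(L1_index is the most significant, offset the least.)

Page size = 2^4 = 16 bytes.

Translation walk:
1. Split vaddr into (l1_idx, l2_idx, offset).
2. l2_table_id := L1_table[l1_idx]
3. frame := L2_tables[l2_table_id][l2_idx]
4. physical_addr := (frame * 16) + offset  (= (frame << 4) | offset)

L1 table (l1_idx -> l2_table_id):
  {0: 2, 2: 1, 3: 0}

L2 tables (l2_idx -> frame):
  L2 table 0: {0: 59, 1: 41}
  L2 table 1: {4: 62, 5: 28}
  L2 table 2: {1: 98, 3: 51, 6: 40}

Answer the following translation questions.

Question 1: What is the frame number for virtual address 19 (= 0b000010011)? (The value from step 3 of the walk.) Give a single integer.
Answer: 98

Derivation:
vaddr = 19: l1_idx=0, l2_idx=1
L1[0] = 2; L2[2][1] = 98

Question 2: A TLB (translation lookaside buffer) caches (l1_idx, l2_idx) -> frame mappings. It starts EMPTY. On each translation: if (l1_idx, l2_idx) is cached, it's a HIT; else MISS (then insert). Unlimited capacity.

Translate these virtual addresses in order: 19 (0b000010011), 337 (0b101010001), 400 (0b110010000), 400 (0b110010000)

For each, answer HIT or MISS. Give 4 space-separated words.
vaddr=19: (0,1) not in TLB -> MISS, insert
vaddr=337: (2,5) not in TLB -> MISS, insert
vaddr=400: (3,1) not in TLB -> MISS, insert
vaddr=400: (3,1) in TLB -> HIT

Answer: MISS MISS MISS HIT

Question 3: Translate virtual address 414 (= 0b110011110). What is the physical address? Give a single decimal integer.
Answer: 670

Derivation:
vaddr = 414 = 0b110011110
Split: l1_idx=3, l2_idx=1, offset=14
L1[3] = 0
L2[0][1] = 41
paddr = 41 * 16 + 14 = 670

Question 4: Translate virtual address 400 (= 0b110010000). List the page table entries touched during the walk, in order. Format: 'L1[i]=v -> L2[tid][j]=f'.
Answer: L1[3]=0 -> L2[0][1]=41

Derivation:
vaddr = 400 = 0b110010000
Split: l1_idx=3, l2_idx=1, offset=0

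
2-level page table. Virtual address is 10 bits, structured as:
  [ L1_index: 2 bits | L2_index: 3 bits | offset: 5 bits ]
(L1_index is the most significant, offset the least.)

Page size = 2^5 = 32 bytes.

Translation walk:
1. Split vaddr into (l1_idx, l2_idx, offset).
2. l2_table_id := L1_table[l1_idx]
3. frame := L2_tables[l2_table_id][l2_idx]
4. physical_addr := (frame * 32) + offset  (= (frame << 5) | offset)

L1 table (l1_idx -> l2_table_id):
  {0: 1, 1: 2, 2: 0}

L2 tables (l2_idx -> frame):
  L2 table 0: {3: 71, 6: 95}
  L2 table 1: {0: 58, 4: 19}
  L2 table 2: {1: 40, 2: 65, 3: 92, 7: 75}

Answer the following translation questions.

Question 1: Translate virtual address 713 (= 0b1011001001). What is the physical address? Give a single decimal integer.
vaddr = 713 = 0b1011001001
Split: l1_idx=2, l2_idx=6, offset=9
L1[2] = 0
L2[0][6] = 95
paddr = 95 * 32 + 9 = 3049

Answer: 3049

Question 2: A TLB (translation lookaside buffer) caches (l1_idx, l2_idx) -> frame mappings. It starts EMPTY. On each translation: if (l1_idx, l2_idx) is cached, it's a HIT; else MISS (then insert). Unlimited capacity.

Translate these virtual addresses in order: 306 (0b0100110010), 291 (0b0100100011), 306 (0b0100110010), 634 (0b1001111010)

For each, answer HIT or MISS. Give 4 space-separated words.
Answer: MISS HIT HIT MISS

Derivation:
vaddr=306: (1,1) not in TLB -> MISS, insert
vaddr=291: (1,1) in TLB -> HIT
vaddr=306: (1,1) in TLB -> HIT
vaddr=634: (2,3) not in TLB -> MISS, insert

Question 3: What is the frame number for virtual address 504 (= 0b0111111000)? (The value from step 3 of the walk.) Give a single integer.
vaddr = 504: l1_idx=1, l2_idx=7
L1[1] = 2; L2[2][7] = 75

Answer: 75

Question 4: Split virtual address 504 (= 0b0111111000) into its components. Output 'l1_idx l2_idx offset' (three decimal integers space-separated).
vaddr = 504 = 0b0111111000
  top 2 bits -> l1_idx = 1
  next 3 bits -> l2_idx = 7
  bottom 5 bits -> offset = 24

Answer: 1 7 24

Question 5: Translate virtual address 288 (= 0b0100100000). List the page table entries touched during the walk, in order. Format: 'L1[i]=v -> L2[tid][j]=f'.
vaddr = 288 = 0b0100100000
Split: l1_idx=1, l2_idx=1, offset=0

Answer: L1[1]=2 -> L2[2][1]=40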